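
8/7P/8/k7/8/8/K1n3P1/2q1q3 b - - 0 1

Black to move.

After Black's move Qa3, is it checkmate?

yes

After Qa3: white king on a2; in check: yes, from the black queen on a3.
King squares — a1: attacked by Qe1; b1: attacked by Qe1; b2: attacked by Qa3; a3: attacked by Nc2; b3: attacked by Qa3.
White has no legal moves → checkmate.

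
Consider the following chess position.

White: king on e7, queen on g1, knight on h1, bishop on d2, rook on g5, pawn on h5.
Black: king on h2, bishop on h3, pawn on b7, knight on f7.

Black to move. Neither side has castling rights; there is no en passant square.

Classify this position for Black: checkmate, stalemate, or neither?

Black to move; black king on h2.
In check: yes, from the white queen on g1.
King squares — g1: attacked by Rg5; h1: attacked by Qg1; g2: attacked by Qg1; g3: attacked by Qg1; h3: own bishop.
Legal moves for Black: none.
In check with no legal moves → checkmate.

checkmate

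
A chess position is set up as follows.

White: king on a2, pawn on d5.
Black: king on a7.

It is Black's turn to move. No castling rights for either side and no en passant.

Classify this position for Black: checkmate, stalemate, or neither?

neither

Black to move; black king on a7.
In check: no.
Legal moves for Black: Kb8, Ka8, Kb7, Kb6, Ka6.
Black has 5 legal moves and is not in check → neither.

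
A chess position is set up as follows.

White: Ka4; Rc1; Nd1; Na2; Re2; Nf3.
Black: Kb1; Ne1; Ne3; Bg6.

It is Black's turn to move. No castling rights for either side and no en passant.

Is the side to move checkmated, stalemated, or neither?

Black to move; black king on b1.
In check: yes, from the white rook on c1.
King squares — a1: attacked by Rc1; c1: attacked by Na2; a2: attacked by Re2; b2: attacked by Nd1; c2: attacked by Rc1.
Legal moves for Black: none.
In check with no legal moves → checkmate.

checkmate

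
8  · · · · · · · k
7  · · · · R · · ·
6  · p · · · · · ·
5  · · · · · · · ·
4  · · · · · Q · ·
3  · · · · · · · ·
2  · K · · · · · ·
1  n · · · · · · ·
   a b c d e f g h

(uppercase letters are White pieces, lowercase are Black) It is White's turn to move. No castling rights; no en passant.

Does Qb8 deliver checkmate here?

After Qb8: black king on h8; in check: yes, from the white queen on b8.
King squares — g7: attacked by Re7; h7: attacked by Re7; g8: attacked by Qb8.
Black has no legal moves → checkmate.

yes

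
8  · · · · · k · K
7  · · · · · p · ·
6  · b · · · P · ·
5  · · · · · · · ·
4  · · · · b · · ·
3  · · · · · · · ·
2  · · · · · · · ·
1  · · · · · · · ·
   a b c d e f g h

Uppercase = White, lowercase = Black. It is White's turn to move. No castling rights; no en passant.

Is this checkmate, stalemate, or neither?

stalemate

White to move; white king on h8.
In check: no.
King squares — g7: attacked by Kf8; h7: attacked by Be4; g8: attacked by Kf8.
Legal moves for White: none.
Not in check and no legal moves → stalemate.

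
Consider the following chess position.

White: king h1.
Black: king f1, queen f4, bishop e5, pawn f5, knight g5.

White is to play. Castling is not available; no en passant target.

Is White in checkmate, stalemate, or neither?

stalemate

White to move; white king on h1.
In check: no.
King squares — g1: attacked by Kf1; g2: attacked by Kf1; h2: attacked by Qf4.
Legal moves for White: none.
Not in check and no legal moves → stalemate.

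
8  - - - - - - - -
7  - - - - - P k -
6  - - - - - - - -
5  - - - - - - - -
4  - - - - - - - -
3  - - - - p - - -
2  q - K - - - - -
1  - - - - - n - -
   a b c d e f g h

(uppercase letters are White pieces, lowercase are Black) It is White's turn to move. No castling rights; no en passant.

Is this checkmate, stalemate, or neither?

White to move; white king on c2.
In check: yes, from the black queen on a2.
King squares — b1: attacked by Qa2; c1: available; d1: available; b2: attacked by Qa2; d2: attacked by Nf1; b3: attacked by Qa2; c3: available; d3: available.
Legal moves for White: Kd3, Kc3, Kd1, Kc1.
White is in check but has 4 legal moves → neither.

neither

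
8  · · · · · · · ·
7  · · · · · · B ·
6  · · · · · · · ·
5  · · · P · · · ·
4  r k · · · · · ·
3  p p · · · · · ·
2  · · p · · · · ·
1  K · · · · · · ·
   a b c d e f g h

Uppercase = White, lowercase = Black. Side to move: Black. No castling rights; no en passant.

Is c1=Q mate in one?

After c1=Q: white king on a1; in check: yes, from the black queen on c1.
King squares — b1: attacked by Qc1; a2: attacked by Pb3; b2: attacked by Qc1.
White has no legal moves → checkmate.

yes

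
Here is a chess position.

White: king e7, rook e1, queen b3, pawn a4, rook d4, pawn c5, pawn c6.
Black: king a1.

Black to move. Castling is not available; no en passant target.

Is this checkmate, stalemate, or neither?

checkmate

Black to move; black king on a1.
In check: yes, from the white rook on e1.
King squares — b1: attacked by Re1; a2: attacked by Qb3; b2: attacked by Qb3.
Legal moves for Black: none.
In check with no legal moves → checkmate.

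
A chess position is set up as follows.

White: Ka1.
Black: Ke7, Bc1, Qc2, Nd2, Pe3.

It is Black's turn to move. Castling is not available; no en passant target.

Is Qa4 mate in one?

yes

After Qa4: white king on a1; in check: yes, from the black queen on a4.
King squares — b1: attacked by Nd2; a2: attacked by Qa4; b2: attacked by Bc1.
White has no legal moves → checkmate.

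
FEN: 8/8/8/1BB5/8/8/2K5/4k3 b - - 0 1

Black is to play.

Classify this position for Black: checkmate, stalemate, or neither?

stalemate

Black to move; black king on e1.
In check: no.
King squares — d1: attacked by Kc2; f1: attacked by Bb5; d2: attacked by Kc2; e2: attacked by Bb5; f2: attacked by Bc5.
Legal moves for Black: none.
Not in check and no legal moves → stalemate.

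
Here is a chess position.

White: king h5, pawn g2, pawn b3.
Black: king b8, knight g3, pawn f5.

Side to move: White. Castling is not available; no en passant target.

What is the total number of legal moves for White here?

4

White to move; king on h5.
In check: yes, from the black knight on g3.
Legal moves: Kh6, Kg6, Kg5, Kh4.
Count: 4.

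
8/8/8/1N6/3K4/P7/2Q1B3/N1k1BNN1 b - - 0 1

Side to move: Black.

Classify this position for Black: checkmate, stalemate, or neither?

Black to move; black king on c1.
In check: yes, from the white queen on c2.
King squares — b1: attacked by Qc2; d1: attacked by Qc2; b2: attacked by Qc2; c2: attacked by Na1; d2: attacked by Be1.
Legal moves for Black: none.
In check with no legal moves → checkmate.

checkmate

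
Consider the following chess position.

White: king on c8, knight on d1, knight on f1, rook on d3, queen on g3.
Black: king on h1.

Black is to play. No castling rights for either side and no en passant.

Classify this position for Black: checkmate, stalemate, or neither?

stalemate

Black to move; black king on h1.
In check: no.
King squares — g1: attacked by Qg3; g2: attacked by Qg3; h2: attacked by Nf1.
Legal moves for Black: none.
Not in check and no legal moves → stalemate.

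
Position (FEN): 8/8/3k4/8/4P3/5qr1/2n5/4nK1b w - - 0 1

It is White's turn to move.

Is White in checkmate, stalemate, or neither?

White to move; white king on f1.
In check: yes, from the black queen on f3.
King squares — e1: attacked by Nc2; g1: attacked by Rg3; e2: attacked by Qf3; f2: attacked by Qf3; g2: attacked by Ne1.
Legal moves for White: none.
In check with no legal moves → checkmate.

checkmate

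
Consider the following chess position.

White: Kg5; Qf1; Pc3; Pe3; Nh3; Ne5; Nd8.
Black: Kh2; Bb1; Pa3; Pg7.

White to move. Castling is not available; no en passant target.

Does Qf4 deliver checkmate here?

After Qf4: black king on h2; in check: yes, from the white queen on f4.
Black has 3 legal replies: Kxh3, Kg2, Kh1.
In check but a legal move exists → not checkmate.

no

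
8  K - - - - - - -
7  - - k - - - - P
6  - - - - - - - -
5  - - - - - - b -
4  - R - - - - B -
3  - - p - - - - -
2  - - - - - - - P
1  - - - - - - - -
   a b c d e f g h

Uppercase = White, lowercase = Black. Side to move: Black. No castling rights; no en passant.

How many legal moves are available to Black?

Black to move; king on c7.
In check: no.
Legal moves: Kd8, Kd6, Kc6, Bd8, Be7, Bh6, Bf6, Bh4, Bf4, Be3, Bd2, Bc1, c2.
Count: 13.

13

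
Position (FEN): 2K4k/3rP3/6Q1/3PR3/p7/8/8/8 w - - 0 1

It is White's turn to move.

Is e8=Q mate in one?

After e8=Q: black king on h8; in check: yes, from the white queen on e8.
King squares — g7: attacked by Qg6; h7: attacked by Qg6; g8: attacked by Qg6.
Black has no legal moves → checkmate.

yes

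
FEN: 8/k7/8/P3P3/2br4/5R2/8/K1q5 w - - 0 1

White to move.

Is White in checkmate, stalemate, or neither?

White to move; white king on a1.
In check: yes, from the black queen on c1.
King squares — b1: attacked by Qc1; a2: attacked by Bc4; b2: attacked by Qc1.
Legal moves for White: none.
In check with no legal moves → checkmate.

checkmate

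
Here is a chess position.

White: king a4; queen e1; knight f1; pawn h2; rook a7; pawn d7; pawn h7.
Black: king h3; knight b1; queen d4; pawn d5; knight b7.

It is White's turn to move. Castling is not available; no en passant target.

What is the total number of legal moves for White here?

White to move; king on a4.
In check: yes, from the black queen on d4.
Legal moves: Kb5, Kb3, Qb4.
Count: 3.

3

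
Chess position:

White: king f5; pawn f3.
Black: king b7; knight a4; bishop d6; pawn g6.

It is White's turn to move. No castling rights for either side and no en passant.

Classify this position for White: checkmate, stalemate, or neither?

neither

White to move; white king on f5.
In check: yes, from the black pawn on g6.
Legal moves for White: Kxg6, Kf6, Ke6, Kg5, Kg4, Ke4.
White is in check but has 6 legal moves → neither.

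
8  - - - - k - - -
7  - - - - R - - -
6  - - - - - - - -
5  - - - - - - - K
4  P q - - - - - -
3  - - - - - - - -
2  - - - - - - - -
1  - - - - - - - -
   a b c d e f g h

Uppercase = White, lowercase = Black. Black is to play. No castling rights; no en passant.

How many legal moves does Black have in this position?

4

Black to move; king on e8.
In check: yes, from the white rook on e7.
Legal moves: Kf8, Kd8, Kxe7, Qxe7.
Count: 4.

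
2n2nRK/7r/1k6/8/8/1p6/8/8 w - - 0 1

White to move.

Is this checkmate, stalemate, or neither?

White to move; white king on h8.
In check: yes, from the black rook on h7.
King squares — g7: attacked by Rh7; h7: attacked by Nf8; g8: own rook.
Legal moves for White: none.
In check with no legal moves → checkmate.

checkmate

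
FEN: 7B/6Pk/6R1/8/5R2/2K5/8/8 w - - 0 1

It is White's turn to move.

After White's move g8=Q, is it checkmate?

After g8=Q: black king on h7; in check: yes, from the white queen on g8.
King squares — g6: attacked by Qg8; h6: attacked by Rg6; g7: attacked by Rg6; g8: attacked by Rg6; h8: attacked by Qg8.
Black has no legal moves → checkmate.

yes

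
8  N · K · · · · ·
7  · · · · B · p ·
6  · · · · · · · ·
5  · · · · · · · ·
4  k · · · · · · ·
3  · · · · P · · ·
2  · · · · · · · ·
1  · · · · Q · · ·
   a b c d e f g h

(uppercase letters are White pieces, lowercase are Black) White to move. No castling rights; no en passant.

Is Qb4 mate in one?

yes

After Qb4: black king on a4; in check: yes, from the white queen on b4.
King squares — a3: attacked by Qb4; b3: attacked by Qb4; b4: attacked by Be7; a5: attacked by Qb4; b5: attacked by Qb4.
Black has no legal moves → checkmate.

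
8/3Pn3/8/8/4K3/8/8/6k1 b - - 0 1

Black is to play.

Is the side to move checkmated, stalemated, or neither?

Black to move; black king on g1.
In check: no.
Legal moves for Black: Ng8, Nc8, Ng6, Nc6, Nf5, Nd5, Kh2, Kg2, Kf2, Kh1, Kf1.
Black has 11 legal moves and is not in check → neither.

neither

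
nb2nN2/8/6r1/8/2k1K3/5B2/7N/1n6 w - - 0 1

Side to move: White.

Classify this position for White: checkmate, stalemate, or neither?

White to move; white king on e4.
In check: no.
Legal moves for White: Nh7, Nd7, Nxg6, Ne6, Kf5, Ke3, Bh5, Bg4, Bg2, Be2+, Bh1, Bd1, Ng4, Nf1.
White has 14 legal moves and is not in check → neither.

neither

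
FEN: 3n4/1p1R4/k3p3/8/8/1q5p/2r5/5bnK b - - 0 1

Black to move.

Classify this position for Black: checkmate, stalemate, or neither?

neither

Black to move; black king on a6.
In check: no.
Legal moves for Black include: Nf7, Nc6, Ka7, Kb6, Kb5, Ka5, Qb6, Qd5+, Qb5, Qc4, Qb4, Qa4, Qg3, Qf3+, Qe3, Qd3, Qc3, Qa3, ... (list truncated; more exist).
Black has legal moves and is not in check → neither.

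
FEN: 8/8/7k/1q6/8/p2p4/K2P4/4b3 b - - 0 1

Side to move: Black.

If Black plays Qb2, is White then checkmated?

After Qb2: white king on a2; in check: yes, from the black queen on b2.
King squares — a1: attacked by Qb2; b1: attacked by Qb2; b2: attacked by Pa3; a3: attacked by Qb2; b3: attacked by Qb2.
White has no legal moves → checkmate.

yes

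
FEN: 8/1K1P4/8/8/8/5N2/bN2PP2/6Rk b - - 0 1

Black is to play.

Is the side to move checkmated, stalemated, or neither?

Black to move; black king on h1.
In check: yes, from the white rook on g1.
King squares — g1: attacked by Nf3; g2: attacked by Rg1; h2: attacked by Nf3.
Legal moves for Black: none.
In check with no legal moves → checkmate.

checkmate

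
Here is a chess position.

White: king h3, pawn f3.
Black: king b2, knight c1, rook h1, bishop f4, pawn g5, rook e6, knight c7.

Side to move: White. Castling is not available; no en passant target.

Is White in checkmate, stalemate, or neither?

neither

White to move; white king on h3.
In check: yes, from the black rook on h1.
King squares — g2: available; h2: attacked by Rh1; g3: attacked by Bf4; g4: available; h4: attacked by Rh1.
Legal moves for White: Kg4, Kg2.
White is in check but has 2 legal moves → neither.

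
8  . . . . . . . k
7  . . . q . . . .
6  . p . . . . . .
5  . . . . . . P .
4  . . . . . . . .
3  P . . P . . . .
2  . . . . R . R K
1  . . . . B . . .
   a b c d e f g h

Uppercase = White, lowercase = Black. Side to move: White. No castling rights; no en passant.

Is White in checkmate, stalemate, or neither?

neither

White to move; white king on h2.
In check: no.
Legal moves for White include: Kg3, Kh1, Kg1, Rg4, Rg3, Rgf2, Rg1, Re8+, Re7, Re6, Re5, Re4, Re3, Ref2, Rd2, Rc2, Rb2, Ra2, ... (list truncated; more exist).
White has legal moves and is not in check → neither.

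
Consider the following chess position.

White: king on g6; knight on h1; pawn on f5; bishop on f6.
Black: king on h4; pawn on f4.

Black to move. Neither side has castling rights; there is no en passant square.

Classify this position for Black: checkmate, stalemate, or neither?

Black to move; black king on h4.
In check: yes, from the white bishop on f6.
Legal moves for Black: Kg4, Kh3.
Black is in check but has 2 legal moves → neither.

neither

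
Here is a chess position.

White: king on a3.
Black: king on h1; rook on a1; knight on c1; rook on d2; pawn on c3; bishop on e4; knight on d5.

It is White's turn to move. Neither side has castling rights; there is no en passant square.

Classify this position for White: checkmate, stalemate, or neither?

checkmate

White to move; white king on a3.
In check: yes, from the black rook on a1.
King squares — a2: attacked by Ra1; b2: attacked by Rd2; b3: attacked by Nc1; a4: attacked by Ra1; b4: attacked by Nd5.
Legal moves for White: none.
In check with no legal moves → checkmate.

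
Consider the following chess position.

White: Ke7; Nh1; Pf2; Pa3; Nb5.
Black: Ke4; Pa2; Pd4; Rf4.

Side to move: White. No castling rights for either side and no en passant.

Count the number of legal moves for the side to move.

13

White to move; king on e7.
In check: no.
Legal moves: Ke8, Kd8, Kd7, Ke6, Kd6, Nc7, Na7, Nd6+, Nxd4, Nc3+, Ng3+, a4, f3+.
Count: 13.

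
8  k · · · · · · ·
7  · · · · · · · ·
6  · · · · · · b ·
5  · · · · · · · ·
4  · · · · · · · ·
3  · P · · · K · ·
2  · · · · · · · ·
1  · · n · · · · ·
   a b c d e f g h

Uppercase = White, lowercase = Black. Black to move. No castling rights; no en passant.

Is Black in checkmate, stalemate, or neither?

neither

Black to move; black king on a8.
In check: no.
Legal moves for Black: Kb8, Kb7, Ka7, Be8, Bh7, Bf7, Bh5+, Bf5, Be4+, Bd3, Bc2, Bb1, Nd3, Nxb3, Ne2, Na2.
Black has 16 legal moves and is not in check → neither.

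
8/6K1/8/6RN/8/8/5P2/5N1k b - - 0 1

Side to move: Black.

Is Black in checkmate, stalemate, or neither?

Black to move; black king on h1.
In check: no.
King squares — g1: attacked by Rg5; g2: attacked by Rg5; h2: attacked by Nf1.
Legal moves for Black: none.
Not in check and no legal moves → stalemate.

stalemate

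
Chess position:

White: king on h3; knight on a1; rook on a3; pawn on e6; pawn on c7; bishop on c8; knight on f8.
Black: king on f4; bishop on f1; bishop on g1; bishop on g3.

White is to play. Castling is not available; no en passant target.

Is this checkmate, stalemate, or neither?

checkmate

White to move; white king on h3.
In check: yes, from the black bishop on f1.
King squares — g2: attacked by Bf1; h2: attacked by Bg1; g3: attacked by Kf4; g4: attacked by Kf4; h4: attacked by Bg3.
Legal moves for White: none.
In check with no legal moves → checkmate.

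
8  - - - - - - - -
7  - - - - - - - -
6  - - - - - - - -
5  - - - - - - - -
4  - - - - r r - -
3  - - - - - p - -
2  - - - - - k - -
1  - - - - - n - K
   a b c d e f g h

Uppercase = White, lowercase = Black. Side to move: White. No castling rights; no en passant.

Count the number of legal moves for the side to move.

0

White to move; king on h1.
In check: no.
Legal moves: none.
Count: 0.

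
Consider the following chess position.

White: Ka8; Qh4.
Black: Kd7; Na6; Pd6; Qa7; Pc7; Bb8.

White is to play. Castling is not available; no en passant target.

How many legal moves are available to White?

0

White to move; king on a8.
In check: yes, from the black queen on a7.
Legal moves: none.
Count: 0.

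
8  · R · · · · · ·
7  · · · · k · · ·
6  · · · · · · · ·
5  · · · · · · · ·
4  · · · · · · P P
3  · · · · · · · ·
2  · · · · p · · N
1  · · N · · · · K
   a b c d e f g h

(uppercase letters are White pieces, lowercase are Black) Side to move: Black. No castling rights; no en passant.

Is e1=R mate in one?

After e1=R: white king on h1; in check: yes, from the black rook on e1.
White has 2 legal replies: Kg2, Nf1.
In check but a legal move exists → not checkmate.

no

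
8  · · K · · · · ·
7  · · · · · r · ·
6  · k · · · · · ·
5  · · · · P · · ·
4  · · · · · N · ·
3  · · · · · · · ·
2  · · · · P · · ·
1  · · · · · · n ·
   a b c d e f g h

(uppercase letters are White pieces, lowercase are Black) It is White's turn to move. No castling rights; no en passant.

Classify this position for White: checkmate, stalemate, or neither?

neither

White to move; white king on c8.
In check: no.
Legal moves for White: Kd8, Kb8, Ng6, Ne6, Nh5, Nd5+, Nh3, Nd3, Ng2, e6, e3, e4.
White has 12 legal moves and is not in check → neither.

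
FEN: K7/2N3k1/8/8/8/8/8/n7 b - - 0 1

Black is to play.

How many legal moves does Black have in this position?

Black to move; king on g7.
In check: no.
Legal moves: Kh8, Kg8, Kf8, Kh7, Kf7, Kh6, Kg6, Kf6, Nb3, Nc2.
Count: 10.

10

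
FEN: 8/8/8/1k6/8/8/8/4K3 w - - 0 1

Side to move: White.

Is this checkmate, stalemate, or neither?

White to move; white king on e1.
In check: no.
Legal moves for White: Kf2, Ke2, Kd2, Kf1, Kd1.
White has 5 legal moves and is not in check → neither.

neither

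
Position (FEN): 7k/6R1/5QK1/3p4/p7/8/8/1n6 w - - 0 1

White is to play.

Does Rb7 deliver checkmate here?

After Rb7: black king on h8; in check: yes, from the white queen on f6.
Black has 1 legal reply: Kg8.
In check but a legal move exists → not checkmate.

no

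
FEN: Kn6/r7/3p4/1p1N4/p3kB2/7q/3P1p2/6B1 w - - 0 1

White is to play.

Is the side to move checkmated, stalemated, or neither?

neither

White to move; white king on a8.
In check: yes, from the black rook on a7.
Legal moves for White: Kxb8, Kxa7.
White is in check but has 2 legal moves → neither.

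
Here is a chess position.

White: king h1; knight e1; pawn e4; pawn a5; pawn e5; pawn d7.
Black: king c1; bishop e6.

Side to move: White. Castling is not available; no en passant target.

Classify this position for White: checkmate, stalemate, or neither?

White to move; white king on h1.
In check: no.
Legal moves for White: Kh2, Kg2, Kg1, Nf3, Nd3+, Ng2, Nc2, d8=Q, d8=R, d8=B, d8=N, a6.
White has 12 legal moves and is not in check → neither.

neither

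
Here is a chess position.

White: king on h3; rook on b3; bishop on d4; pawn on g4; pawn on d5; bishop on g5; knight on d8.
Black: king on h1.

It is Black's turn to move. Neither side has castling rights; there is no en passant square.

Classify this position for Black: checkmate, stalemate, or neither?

stalemate

Black to move; black king on h1.
In check: no.
King squares — g1: attacked by Bd4; g2: attacked by Kh3; h2: attacked by Kh3.
Legal moves for Black: none.
Not in check and no legal moves → stalemate.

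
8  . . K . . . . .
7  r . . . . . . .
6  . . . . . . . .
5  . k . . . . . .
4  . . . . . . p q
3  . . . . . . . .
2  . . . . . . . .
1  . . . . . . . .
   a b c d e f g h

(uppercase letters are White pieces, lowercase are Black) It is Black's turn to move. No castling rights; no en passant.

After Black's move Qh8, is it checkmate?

yes

After Qh8: white king on c8; in check: yes, from the black queen on h8.
King squares — b7: attacked by Ra7; c7: attacked by Ra7; d7: attacked by Ra7; b8: attacked by Qh8; d8: attacked by Qh8.
White has no legal moves → checkmate.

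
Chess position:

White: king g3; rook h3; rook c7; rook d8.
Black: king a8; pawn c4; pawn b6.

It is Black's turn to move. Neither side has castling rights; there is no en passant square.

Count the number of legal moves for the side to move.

Black to move; king on a8.
In check: yes, from the white rook on d8.
Legal moves: none.
Count: 0.

0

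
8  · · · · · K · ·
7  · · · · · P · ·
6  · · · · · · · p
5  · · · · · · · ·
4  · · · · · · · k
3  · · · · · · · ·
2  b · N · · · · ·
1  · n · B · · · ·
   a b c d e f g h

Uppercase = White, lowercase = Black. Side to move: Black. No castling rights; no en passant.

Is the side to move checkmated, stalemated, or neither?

neither

Black to move; black king on h4.
In check: no.
Legal moves for Black: Kg5, Kh3, Kg3, Bxf7, Be6, Bd5, Bc4, Bb3, Nc3, Na3, Nd2, h5.
Black has 12 legal moves and is not in check → neither.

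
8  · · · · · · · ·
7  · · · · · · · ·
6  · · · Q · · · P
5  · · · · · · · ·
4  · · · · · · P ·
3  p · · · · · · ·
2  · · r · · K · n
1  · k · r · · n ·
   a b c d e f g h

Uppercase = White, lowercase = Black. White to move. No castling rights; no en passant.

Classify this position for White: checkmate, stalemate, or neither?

neither

White to move; white king on f2.
In check: yes, from the black rook on c2.
Legal moves for White: Kg3, Ke3, Qd2.
White is in check but has 3 legal moves → neither.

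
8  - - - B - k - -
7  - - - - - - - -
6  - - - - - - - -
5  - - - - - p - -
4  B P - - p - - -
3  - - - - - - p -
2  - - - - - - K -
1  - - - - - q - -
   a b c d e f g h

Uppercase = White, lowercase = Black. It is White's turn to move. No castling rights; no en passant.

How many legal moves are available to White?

2

White to move; king on g2.
In check: yes, from the black queen on f1.
Legal moves: Kxg3, Kxf1.
Count: 2.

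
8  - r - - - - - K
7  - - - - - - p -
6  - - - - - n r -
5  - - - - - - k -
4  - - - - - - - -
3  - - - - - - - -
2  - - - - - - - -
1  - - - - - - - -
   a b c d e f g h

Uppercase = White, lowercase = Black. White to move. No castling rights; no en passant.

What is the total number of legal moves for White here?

White to move; king on h8.
In check: yes, from the black rook on b8.
Legal moves: none.
Count: 0.

0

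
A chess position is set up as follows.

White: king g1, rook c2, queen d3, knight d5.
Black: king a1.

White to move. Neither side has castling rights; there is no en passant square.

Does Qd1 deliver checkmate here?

After Qd1: black king on a1; in check: yes, from the white queen on d1.
King squares — b1: attacked by Qd1; a2: attacked by Rc2; b2: attacked by Rc2.
Black has no legal moves → checkmate.

yes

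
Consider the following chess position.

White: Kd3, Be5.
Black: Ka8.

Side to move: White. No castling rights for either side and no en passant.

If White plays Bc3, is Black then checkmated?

no

After Bc3: black king on a8; in check: no.
Black is not in check, so this cannot be checkmate.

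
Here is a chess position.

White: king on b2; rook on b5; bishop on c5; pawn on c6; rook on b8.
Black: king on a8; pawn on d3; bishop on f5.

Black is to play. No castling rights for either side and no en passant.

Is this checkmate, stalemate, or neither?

checkmate

Black to move; black king on a8.
In check: yes, from the white rook on b8.
King squares — a7: attacked by Bc5; b7: attacked by Rb5; b8: attacked by Rb5.
Legal moves for Black: none.
In check with no legal moves → checkmate.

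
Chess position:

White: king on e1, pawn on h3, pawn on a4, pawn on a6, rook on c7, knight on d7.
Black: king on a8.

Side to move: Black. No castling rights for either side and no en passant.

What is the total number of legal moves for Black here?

Black to move; king on a8.
In check: no.
Legal moves: none.
Count: 0.

0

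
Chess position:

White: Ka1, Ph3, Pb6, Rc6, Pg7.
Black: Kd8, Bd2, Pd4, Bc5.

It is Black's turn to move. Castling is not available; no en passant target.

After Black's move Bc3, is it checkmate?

no

After Bc3: white king on a1; in check: yes, from the black bishop on c3.
White has 2 legal replies: Ka2, Kb1.
In check but a legal move exists → not checkmate.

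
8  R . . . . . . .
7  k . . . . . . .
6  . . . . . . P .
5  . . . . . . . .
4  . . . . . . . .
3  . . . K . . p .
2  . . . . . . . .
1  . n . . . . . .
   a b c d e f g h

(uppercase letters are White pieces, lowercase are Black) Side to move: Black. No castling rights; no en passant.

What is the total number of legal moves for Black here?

Black to move; king on a7.
In check: yes, from the white rook on a8.
Legal moves: Kxa8, Kb7, Kb6.
Count: 3.

3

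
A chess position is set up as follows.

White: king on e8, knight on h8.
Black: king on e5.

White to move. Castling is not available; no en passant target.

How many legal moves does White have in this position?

White to move; king on e8.
In check: no.
Legal moves: Nf7+, Ng6+, Kf8, Kd8, Kf7, Ke7, Kd7.
Count: 7.

7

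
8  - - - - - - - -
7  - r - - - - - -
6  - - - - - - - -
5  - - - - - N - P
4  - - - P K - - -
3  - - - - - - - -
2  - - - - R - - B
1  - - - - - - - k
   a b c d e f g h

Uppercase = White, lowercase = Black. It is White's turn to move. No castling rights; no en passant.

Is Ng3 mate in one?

After Ng3: black king on h1; in check: yes, from the white knight on g3.
King squares — g1: attacked by Bh2; g2: attacked by Re2; h2: attacked by Re2.
Black has no legal moves → checkmate.

yes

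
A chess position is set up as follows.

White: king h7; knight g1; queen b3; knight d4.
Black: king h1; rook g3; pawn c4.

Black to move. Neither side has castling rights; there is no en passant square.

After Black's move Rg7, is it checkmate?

no

After Rg7: white king on h7; in check: yes, from the black rook on g7.
White has 3 legal replies: Kh8, Kxg7, Kh6.
In check but a legal move exists → not checkmate.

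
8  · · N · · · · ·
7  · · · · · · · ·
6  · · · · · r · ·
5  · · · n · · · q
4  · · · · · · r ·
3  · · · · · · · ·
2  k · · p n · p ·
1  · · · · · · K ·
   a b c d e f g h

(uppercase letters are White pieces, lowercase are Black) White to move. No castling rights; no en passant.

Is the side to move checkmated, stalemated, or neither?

White to move; white king on g1.
In check: yes, from the black knight on e2.
King squares — f1: attacked by Pg2; h1: attacked by Pg2; f2: attacked by Rf6; g2: attacked by Rg4; h2: attacked by Qh5.
Legal moves for White: none.
In check with no legal moves → checkmate.

checkmate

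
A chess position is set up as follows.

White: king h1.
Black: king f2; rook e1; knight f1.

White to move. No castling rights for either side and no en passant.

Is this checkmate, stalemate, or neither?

stalemate

White to move; white king on h1.
In check: no.
King squares — g1: attacked by Kf2; g2: attacked by Kf2; h2: attacked by Nf1.
Legal moves for White: none.
Not in check and no legal moves → stalemate.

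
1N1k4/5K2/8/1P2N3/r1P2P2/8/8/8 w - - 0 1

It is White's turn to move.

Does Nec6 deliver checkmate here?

After Nec6: black king on d8; in check: yes, from the white knight on c6.
Black has 2 legal replies: Kc8, Kc7.
In check but a legal move exists → not checkmate.

no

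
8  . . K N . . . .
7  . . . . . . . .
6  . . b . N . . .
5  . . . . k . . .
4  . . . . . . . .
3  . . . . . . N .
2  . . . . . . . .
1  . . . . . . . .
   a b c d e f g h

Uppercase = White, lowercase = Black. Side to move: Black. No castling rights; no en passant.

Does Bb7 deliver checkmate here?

no

After Bb7: white king on c8; in check: yes, from the black bishop on b7.
White has 5 legal replies: Kb8, Kd7, Kc7, Kxb7, Nxb7.
In check but a legal move exists → not checkmate.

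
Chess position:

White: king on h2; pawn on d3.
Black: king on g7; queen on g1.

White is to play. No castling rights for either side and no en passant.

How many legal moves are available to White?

White to move; king on h2.
In check: yes, from the black queen on g1.
Legal moves: Kh3, Kxg1.
Count: 2.

2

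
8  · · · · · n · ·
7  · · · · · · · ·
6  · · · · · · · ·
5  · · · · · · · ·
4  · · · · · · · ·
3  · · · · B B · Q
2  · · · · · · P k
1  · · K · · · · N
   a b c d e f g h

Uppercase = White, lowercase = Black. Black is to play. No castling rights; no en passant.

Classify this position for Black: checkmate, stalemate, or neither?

Black to move; black king on h2.
In check: yes, from the white queen on h3.
King squares — g1: attacked by Be3; h1: attacked by Qh3; g2: attacked by Bf3; g3: attacked by Nh1; h3: attacked by Pg2.
Legal moves for Black: none.
In check with no legal moves → checkmate.

checkmate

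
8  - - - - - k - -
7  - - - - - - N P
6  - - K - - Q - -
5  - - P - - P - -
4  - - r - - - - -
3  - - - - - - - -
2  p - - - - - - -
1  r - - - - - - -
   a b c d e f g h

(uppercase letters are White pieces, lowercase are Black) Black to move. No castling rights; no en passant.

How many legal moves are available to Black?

Black to move; king on f8.
In check: yes, from the white queen on f6.
Legal moves: none.
Count: 0.

0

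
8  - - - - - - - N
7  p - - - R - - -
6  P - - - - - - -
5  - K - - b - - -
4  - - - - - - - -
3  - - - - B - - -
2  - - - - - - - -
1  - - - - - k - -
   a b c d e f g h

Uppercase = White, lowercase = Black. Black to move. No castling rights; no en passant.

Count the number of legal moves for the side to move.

Black to move; king on f1.
In check: no.
Legal moves: Bxh8, Bb8, Bg7, Bc7, Bf6, Bd6, Bf4, Bd4, Bg3, Bc3, Bh2, Bb2, Ba1, Kg2, Ke2, Ke1.
Count: 16.

16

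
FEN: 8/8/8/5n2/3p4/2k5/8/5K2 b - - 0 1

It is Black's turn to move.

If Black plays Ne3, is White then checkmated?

no

After Ne3: white king on f1; in check: yes, from the black knight on e3.
White has 4 legal replies: Kf2, Ke2, Kg1, Ke1.
In check but a legal move exists → not checkmate.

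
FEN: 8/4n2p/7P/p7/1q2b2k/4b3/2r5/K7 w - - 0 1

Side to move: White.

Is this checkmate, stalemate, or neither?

stalemate

White to move; white king on a1.
In check: no.
King squares — b1: attacked by Qb4; a2: attacked by Rc2; b2: attacked by Rc2.
Legal moves for White: none.
Not in check and no legal moves → stalemate.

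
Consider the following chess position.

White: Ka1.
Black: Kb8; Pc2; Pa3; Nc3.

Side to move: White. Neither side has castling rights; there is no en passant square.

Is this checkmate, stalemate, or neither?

White to move; white king on a1.
In check: no.
King squares — b1: attacked by Pc2; a2: attacked by Nc3; b2: attacked by Pa3.
Legal moves for White: none.
Not in check and no legal moves → stalemate.

stalemate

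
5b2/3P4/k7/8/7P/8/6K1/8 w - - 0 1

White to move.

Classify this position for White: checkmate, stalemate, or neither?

neither

White to move; white king on g2.
In check: no.
Legal moves for White: Kh3, Kg3, Kf3, Kh2, Kf2, Kh1, Kg1, Kf1, d8=Q, d8=R, d8=B, d8=N, h5.
White has 13 legal moves and is not in check → neither.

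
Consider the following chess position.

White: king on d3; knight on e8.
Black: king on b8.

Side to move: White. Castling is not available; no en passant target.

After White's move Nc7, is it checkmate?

After Nc7: black king on b8; in check: no.
Black is not in check, so this cannot be checkmate.

no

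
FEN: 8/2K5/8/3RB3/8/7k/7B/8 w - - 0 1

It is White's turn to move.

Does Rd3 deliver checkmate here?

After Rd3: black king on h3; in check: yes, from the white rook on d3.
Black has 3 legal replies: Kh4, Kg4, Kg2.
In check but a legal move exists → not checkmate.

no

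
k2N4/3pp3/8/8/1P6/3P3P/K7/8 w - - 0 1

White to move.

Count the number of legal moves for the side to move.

12

White to move; king on a2.
In check: no.
Legal moves: Nf7, Nb7, Ne6, Nc6, Kb3, Ka3, Kb2, Kb1, Ka1, b5, h4, d4.
Count: 12.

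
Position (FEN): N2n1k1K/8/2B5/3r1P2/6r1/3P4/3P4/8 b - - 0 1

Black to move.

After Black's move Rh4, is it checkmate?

yes

After Rh4: white king on h8; in check: yes, from the black rook on h4.
King squares — g7: attacked by Kf8; h7: attacked by Rh4; g8: attacked by Kf8.
White has no legal moves → checkmate.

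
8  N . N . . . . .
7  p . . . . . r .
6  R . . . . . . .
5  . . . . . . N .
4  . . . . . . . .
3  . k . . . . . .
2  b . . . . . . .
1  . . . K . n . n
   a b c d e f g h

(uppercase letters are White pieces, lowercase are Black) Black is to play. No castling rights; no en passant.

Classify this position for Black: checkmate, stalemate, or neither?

neither

Black to move; black king on b3.
In check: no.
Legal moves for Black include: Rg8, Rh7, Rf7, Re7, Rd7+, Rc7, Rb7, Rg6, Rxg5, Kc4, Kb4, Kc3, Kb2, Bb1, Nhg3, Nf2+, Nfg3, Ne3+, ... (list truncated; more exist).
Black has legal moves and is not in check → neither.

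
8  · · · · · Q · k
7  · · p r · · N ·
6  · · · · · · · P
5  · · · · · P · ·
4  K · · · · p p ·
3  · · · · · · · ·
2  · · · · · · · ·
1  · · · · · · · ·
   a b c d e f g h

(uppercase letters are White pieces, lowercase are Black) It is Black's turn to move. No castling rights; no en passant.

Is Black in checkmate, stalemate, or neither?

Black to move; black king on h8.
In check: yes, from the white queen on f8.
King squares — g7: attacked by Ph6; h7: available; g8: attacked by Qf8.
Legal moves for Black: Kh7.
Black is in check but has 1 legal move → neither.

neither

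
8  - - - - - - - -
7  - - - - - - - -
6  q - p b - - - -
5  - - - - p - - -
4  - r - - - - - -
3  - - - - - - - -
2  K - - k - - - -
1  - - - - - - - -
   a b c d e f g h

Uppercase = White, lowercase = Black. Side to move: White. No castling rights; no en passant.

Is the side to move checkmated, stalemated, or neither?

checkmate

White to move; white king on a2.
In check: yes, from the black queen on a6.
King squares — a1: attacked by Qa6; b1: attacked by Rb4; b2: attacked by Rb4; a3: attacked by Qa6; b3: attacked by Rb4.
Legal moves for White: none.
In check with no legal moves → checkmate.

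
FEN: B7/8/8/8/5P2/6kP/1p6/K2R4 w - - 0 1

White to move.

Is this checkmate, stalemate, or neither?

White to move; white king on a1.
In check: yes, from the black pawn on b2.
King squares — b1: available; a2: available; b2: available.
Legal moves for White: Kxb2, Ka2, Kb1.
White is in check but has 3 legal moves → neither.

neither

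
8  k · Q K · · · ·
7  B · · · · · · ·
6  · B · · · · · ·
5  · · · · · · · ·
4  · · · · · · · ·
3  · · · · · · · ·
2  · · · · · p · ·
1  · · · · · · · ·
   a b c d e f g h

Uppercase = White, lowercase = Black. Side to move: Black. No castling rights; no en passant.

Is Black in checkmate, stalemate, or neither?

Black to move; black king on a8.
In check: yes, from the white queen on c8.
King squares — a7: attacked by Bb6; b7: attacked by Qc8; b8: attacked by Ba7.
Legal moves for Black: none.
In check with no legal moves → checkmate.

checkmate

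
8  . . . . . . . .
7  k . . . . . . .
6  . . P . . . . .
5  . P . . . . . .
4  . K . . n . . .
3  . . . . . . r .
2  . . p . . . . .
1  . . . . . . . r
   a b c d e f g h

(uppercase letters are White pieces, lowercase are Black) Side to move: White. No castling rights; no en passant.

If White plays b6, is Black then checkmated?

no

After b6: black king on a7; in check: yes, from the white pawn on b6.
Black has 4 legal replies: Kb8, Ka8, Kxb6, Ka6.
In check but a legal move exists → not checkmate.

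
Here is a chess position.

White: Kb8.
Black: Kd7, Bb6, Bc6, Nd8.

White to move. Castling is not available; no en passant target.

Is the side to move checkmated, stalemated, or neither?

stalemate

White to move; white king on b8.
In check: no.
King squares — a7: attacked by Bb6; b7: attacked by Bc6; c7: attacked by Bb6; a8: attacked by Bc6; c8: attacked by Kd7.
Legal moves for White: none.
Not in check and no legal moves → stalemate.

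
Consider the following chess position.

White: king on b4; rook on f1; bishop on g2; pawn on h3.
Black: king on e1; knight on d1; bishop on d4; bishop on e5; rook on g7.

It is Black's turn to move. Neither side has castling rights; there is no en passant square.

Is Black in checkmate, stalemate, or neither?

Black to move; black king on e1.
In check: yes, from the white rook on f1.
Legal moves for Black: Ke2, Kd2.
Black is in check but has 2 legal moves → neither.

neither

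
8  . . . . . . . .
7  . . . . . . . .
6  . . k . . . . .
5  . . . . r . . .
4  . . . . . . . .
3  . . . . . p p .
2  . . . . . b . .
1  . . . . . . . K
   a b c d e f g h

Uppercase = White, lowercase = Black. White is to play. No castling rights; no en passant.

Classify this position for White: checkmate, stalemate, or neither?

stalemate

White to move; white king on h1.
In check: no.
King squares — g1: attacked by Bf2; g2: attacked by Pf3; h2: attacked by Pg3.
Legal moves for White: none.
Not in check and no legal moves → stalemate.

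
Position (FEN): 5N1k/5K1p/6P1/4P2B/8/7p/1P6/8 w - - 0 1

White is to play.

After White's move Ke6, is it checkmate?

no

After Ke6: black king on h8; in check: no.
Black is not in check, so this cannot be checkmate.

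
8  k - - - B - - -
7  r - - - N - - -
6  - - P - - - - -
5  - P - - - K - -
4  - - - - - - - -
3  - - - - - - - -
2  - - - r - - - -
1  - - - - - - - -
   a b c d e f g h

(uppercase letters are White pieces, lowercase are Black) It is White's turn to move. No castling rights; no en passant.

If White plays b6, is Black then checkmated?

no

After b6: black king on a8; in check: no.
Black is not in check, so this cannot be checkmate.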